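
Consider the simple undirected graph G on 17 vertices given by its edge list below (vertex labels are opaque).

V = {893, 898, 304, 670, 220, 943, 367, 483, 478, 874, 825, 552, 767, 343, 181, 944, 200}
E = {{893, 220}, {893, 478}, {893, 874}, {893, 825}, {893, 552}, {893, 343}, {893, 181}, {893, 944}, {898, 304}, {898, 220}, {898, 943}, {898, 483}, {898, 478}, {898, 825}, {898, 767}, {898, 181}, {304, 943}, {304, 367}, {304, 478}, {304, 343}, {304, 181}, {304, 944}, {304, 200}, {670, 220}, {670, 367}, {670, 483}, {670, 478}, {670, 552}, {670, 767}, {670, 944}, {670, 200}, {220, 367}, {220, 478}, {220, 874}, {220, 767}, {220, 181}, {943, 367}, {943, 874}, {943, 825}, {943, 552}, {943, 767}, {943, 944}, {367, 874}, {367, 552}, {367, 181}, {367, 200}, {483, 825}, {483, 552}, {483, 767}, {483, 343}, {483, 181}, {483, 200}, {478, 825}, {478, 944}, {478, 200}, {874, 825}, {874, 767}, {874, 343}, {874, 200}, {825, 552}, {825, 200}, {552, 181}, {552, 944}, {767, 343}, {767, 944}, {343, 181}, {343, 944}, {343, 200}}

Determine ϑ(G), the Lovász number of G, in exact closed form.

sqrt(17)

Vertex 304 has 8 neighbors: 898, 943, 367, 478, 343, 181, 944, 200.
N(220) = {893, 898, 670, 367, 478, 874, 767, 181}, |N(220)| = 8.
N(478) = {893, 898, 304, 670, 220, 825, 944, 200}, |N(478)| = 8.
Vertex 825 has 8 neighbors: 893, 898, 943, 483, 478, 874, 552, 200.
deg(v) = 8 for all v (|V|=17); Paley(17): SR with (k,λ,μ)=(8,3,4).
The 3 distinct eigenvalues: [8.0, 1.561553, -2.561553].
λ_max=8, λ_min=-sqrt(17)/2 - 1/2; ϑ = −17·λ_min/(λ_max−λ_min) = sqrt(17).
ϑ(G) ≈ 4.123106.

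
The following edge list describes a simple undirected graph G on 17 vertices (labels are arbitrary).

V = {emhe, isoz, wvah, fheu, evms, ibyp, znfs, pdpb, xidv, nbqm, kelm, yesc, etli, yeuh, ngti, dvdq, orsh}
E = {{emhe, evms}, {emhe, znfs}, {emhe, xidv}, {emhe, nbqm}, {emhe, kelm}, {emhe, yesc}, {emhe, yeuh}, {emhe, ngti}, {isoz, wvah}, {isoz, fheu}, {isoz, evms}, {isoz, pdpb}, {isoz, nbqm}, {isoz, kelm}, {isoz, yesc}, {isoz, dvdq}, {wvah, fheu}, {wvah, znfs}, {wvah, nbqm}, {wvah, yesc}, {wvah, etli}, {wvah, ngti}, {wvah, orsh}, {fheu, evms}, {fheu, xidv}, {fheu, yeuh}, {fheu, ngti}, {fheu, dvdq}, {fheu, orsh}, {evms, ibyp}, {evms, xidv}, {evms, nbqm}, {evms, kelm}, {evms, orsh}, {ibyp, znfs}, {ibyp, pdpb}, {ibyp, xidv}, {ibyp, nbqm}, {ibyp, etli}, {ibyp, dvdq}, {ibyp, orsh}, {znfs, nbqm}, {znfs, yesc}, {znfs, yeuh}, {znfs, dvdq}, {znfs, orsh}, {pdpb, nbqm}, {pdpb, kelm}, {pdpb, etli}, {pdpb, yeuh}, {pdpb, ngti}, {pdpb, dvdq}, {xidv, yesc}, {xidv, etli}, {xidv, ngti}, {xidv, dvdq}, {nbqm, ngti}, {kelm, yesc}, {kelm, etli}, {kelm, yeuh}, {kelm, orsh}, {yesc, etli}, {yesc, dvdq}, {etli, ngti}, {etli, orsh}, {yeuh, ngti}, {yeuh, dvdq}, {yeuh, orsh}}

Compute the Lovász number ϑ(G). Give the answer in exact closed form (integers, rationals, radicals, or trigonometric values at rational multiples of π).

Vertex isoz has 8 neighbors: wvah, fheu, evms, pdpb, nbqm, kelm, yesc, dvdq.
deg(nbqm) = 8; N(nbqm) = {emhe, isoz, wvah, evms, ibyp, znfs, pdpb, ngti}.
deg(emhe) = 8; N(emhe) = {evms, znfs, xidv, nbqm, kelm, yesc, yeuh, ngti}.
N(kelm) = {emhe, isoz, evms, pdpb, yesc, etli, yeuh, orsh}, |N(kelm)| = 8.
deg(v) = 8 for all v (|V|=17); Paley(17): SR with (k,λ,μ)=(8,3,4).
A has 3 distinct eigenvalues ≈ [8.0, 1.562, -2.562].
With N=17: ϑ(G) = 17·(-(-sqrt(17)/2 - 1/2))/(8−(-sqrt(17)/2 - 1/2)) = sqrt(17).
ϑ(G) ≈ 4.123106.

sqrt(17)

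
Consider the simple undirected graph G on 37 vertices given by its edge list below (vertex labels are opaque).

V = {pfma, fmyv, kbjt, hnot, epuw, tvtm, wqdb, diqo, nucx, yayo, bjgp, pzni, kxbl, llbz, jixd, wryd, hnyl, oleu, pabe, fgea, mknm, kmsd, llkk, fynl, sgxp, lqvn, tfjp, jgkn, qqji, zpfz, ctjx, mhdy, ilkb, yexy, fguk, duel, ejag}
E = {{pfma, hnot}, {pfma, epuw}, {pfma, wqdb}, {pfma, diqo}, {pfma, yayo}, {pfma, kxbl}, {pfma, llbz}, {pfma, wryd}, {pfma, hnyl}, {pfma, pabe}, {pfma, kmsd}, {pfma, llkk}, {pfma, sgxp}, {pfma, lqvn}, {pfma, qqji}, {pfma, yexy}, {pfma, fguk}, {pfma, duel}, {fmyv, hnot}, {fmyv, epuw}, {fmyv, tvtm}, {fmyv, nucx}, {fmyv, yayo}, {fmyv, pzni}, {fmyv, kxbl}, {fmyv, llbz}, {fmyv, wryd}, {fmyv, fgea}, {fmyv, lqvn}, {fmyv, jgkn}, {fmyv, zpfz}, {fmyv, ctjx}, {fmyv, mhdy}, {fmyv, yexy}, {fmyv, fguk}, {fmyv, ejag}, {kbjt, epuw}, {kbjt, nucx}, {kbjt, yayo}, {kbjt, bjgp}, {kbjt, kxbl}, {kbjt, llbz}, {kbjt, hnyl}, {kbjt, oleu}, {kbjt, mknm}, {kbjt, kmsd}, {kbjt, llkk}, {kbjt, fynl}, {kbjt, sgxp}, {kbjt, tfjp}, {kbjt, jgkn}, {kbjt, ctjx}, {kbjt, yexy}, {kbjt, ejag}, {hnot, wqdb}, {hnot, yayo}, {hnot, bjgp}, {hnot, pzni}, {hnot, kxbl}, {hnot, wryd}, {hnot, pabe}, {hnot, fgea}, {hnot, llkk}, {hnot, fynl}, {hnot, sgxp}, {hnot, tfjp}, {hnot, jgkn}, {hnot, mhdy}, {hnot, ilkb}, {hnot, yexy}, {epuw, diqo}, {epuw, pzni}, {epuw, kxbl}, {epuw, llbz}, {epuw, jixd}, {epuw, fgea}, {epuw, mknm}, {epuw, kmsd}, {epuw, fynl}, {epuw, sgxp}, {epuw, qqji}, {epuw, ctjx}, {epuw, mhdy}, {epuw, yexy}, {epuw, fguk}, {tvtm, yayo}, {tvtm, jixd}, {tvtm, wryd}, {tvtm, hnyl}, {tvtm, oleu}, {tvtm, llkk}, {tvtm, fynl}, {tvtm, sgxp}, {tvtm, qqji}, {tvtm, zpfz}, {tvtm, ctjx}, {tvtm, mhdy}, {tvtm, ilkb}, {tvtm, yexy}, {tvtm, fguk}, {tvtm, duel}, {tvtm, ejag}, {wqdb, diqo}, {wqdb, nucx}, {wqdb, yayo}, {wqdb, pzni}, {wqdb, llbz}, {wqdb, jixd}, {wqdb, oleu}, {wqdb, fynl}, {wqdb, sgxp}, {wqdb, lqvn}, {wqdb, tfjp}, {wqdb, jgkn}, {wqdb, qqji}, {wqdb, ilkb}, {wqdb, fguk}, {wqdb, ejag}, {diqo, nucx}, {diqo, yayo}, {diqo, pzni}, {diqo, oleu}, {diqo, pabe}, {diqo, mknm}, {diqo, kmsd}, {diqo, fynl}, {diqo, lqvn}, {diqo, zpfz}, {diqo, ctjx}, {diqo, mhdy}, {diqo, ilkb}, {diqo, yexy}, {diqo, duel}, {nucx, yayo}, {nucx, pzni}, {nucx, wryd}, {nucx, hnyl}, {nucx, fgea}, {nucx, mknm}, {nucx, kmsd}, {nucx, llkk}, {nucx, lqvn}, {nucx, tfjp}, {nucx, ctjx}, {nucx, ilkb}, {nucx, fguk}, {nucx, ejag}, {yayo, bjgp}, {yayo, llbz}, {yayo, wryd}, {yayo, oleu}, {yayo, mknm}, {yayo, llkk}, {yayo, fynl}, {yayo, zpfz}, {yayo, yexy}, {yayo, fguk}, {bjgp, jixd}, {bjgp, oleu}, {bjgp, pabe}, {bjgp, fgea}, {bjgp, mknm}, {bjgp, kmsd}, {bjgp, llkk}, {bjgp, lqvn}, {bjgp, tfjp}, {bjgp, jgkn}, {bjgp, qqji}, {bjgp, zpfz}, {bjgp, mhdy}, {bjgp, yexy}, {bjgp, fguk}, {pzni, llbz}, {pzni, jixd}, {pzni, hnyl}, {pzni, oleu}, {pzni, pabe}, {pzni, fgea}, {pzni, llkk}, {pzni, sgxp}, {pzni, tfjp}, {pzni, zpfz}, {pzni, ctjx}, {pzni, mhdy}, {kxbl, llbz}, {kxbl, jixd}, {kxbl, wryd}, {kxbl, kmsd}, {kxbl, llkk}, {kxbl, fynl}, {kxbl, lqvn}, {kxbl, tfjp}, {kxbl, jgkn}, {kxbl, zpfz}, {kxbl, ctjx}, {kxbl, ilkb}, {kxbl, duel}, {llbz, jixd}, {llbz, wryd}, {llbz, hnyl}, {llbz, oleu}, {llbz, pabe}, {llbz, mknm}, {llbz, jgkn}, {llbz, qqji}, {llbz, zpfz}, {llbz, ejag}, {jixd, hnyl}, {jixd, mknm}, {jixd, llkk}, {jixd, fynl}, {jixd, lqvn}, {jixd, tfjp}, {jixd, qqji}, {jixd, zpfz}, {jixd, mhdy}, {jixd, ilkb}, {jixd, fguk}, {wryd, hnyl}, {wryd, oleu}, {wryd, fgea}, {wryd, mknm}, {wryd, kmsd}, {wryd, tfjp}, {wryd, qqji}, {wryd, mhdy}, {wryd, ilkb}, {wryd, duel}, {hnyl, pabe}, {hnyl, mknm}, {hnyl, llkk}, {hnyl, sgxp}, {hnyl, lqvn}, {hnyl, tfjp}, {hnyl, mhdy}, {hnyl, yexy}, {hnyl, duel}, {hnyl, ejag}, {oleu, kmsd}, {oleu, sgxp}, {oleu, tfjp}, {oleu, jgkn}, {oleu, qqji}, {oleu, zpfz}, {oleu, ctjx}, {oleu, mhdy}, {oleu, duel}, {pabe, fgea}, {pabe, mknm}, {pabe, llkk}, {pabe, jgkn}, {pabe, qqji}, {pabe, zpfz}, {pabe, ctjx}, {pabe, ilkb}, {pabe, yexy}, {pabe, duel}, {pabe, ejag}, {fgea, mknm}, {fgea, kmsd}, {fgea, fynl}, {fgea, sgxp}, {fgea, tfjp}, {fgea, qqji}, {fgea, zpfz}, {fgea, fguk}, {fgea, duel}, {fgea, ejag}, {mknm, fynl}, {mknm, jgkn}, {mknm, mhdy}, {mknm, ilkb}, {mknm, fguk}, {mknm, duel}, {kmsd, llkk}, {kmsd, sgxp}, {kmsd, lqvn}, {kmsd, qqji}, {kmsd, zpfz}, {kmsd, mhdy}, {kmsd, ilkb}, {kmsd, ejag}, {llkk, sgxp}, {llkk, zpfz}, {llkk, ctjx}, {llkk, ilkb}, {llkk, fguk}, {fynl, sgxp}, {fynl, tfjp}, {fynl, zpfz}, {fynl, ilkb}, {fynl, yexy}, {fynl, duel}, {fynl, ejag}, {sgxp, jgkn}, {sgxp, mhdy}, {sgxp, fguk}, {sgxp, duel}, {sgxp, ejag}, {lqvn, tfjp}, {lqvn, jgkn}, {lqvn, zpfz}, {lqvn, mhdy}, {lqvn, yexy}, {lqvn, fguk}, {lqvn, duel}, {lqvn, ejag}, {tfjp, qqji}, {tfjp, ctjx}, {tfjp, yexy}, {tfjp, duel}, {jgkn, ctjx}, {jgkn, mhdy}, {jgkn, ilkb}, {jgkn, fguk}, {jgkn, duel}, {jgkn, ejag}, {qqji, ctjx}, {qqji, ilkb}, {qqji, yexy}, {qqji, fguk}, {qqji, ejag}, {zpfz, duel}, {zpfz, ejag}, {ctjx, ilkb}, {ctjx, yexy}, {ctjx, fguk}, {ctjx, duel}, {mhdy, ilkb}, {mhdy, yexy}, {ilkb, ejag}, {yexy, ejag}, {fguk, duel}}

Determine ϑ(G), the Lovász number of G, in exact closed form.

N(ilkb) = {hnot, tvtm, wqdb, diqo, nucx, kxbl, jixd, wryd, pabe, mknm, kmsd, llkk, fynl, jgkn, qqji, ctjx, mhdy, ejag}, |N(ilkb)| = 18.
deg(kmsd) = 18; N(kmsd) = {pfma, kbjt, epuw, diqo, nucx, bjgp, kxbl, wryd, oleu, fgea, llkk, sgxp, lqvn, qqji, zpfz, mhdy, ilkb, ejag}.
N(kbjt) = {epuw, nucx, yayo, bjgp, kxbl, llbz, hnyl, oleu, mknm, kmsd, llkk, fynl, sgxp, tfjp, jgkn, ctjx, yexy, ejag}, |N(kbjt)| = 18.
N(yexy) = {pfma, fmyv, kbjt, hnot, epuw, tvtm, diqo, yayo, bjgp, hnyl, pabe, fynl, lqvn, tfjp, qqji, ctjx, mhdy, ejag}, |N(yexy)| = 18.
Regular of degree 18 on 37 vertices: SR(37,18,8,9) — a Paley graph.
A has 3 distinct eigenvalues ≈ [18.0, 2.54138, -3.54138].
With N=37: ϑ(G) = 37·(-(-sqrt(37)/2 - 1/2))/(18−(-sqrt(37)/2 - 1/2)) = sqrt(37).
Numerically 6.082762530.

sqrt(37)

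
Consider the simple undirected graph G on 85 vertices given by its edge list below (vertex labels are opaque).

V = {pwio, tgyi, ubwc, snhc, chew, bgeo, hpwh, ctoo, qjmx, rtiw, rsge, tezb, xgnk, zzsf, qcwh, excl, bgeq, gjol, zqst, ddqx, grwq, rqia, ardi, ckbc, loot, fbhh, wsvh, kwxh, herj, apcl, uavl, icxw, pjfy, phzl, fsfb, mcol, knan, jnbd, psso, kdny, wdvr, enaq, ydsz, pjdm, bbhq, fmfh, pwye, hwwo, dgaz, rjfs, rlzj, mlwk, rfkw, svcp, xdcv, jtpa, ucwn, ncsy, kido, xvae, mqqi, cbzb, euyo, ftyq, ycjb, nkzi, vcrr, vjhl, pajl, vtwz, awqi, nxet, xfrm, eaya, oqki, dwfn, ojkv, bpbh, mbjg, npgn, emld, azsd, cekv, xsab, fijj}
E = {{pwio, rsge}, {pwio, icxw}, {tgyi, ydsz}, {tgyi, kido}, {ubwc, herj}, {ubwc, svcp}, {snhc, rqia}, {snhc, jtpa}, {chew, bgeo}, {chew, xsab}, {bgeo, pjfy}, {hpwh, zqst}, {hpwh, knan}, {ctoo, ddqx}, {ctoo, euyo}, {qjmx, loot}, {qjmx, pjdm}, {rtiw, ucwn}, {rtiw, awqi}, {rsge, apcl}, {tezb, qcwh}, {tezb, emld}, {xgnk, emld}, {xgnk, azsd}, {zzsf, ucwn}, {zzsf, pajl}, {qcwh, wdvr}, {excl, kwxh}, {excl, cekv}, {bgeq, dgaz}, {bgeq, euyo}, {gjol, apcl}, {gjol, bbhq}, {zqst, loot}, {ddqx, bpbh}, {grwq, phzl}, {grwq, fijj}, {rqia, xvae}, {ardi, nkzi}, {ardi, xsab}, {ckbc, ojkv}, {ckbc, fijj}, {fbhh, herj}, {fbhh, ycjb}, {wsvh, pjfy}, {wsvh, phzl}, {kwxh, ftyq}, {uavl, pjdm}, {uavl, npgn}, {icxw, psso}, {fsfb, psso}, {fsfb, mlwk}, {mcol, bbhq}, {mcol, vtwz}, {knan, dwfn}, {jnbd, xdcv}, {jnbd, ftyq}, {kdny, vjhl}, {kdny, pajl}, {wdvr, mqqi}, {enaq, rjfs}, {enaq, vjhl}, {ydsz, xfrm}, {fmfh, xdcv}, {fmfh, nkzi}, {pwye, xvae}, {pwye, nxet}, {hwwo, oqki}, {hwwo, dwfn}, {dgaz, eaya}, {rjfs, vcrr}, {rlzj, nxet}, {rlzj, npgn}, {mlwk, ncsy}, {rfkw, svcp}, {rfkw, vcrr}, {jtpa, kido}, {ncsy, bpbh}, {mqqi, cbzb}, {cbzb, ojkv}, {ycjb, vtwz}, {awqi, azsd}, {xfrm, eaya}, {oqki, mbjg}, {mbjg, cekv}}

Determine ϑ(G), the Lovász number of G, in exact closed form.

Vertex mbjg has 2 neighbors: oqki, cekv.
deg(pjdm) = 2; N(pjdm) = {qjmx, uavl}.
Vertex rqia has 2 neighbors: snhc, xvae.
deg(rjfs) = 2; N(rjfs) = {enaq, vcrr}.
deg(v) = 2 for all v (|V|=85); the odd cycle C_{85}.
A has 43 distinct eigenvalues ≈ [2.0, 1.9945, 1.9782, 1.951, 1.9132, 1.8649, 1.8065, 1.7382, 1.6604, 1.5735, 1.478, 1.3745, 1.2634, 1.1455, 1.0213, 0.8915, 0.7568, 0.618, 0.4759, 0.3311, 0.1845, 0.037, -0.1108, -0.258, -0.4038, -0.5473, -0.6879, -0.8247, -0.957, -1.0841, -1.2053, -1.3198, -1.4272, -1.5268, -1.618, -1.7004, -1.7735, -1.837, -1.8904, -1.9334, -1.9659, -1.9877, -1.9986].
−85·(-2*cos(pi/85)) / ((2)−(-2*cos(pi/85))) = 85*cos(pi/85)/(cos(pi/85) + 1) = ϑ(G).
Numerically 42.4854826.
α=42, χ(Ḡ)=43; ϑ=85*cos(pi/85)/(cos(pi/85) + 1) lies between (both strict).

85*cos(pi/85)/(cos(pi/85) + 1)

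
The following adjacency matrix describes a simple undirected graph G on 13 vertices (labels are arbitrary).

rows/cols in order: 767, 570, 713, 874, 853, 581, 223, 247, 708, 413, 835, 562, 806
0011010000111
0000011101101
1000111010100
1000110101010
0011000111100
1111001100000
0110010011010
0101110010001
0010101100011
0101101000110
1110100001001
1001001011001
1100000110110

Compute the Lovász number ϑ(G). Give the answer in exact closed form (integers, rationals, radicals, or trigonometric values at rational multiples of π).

sqrt(13)

N(874) = {767, 853, 581, 247, 413, 562}, |N(874)| = 6.
Vertex 767 has 6 neighbors: 713, 874, 581, 835, 562, 806.
N(581) = {767, 570, 713, 874, 223, 247}, |N(581)| = 6.
Vertex 853 has 6 neighbors: 713, 874, 247, 708, 413, 835.
deg(v) = 6 for all v (|V|=13); strongly regular (13,6,2,3).
spec(A) ≈ [6.0, 1.302776, -2.302776] (distinct, 6 d.p.).
Lovász: ϑ = −13(-sqrt(13)/2 - 1/2)/(6+-(-sqrt(13)/2 - 1/2)) = sqrt(13).
≈ 3.6056 (to 4 d.p.).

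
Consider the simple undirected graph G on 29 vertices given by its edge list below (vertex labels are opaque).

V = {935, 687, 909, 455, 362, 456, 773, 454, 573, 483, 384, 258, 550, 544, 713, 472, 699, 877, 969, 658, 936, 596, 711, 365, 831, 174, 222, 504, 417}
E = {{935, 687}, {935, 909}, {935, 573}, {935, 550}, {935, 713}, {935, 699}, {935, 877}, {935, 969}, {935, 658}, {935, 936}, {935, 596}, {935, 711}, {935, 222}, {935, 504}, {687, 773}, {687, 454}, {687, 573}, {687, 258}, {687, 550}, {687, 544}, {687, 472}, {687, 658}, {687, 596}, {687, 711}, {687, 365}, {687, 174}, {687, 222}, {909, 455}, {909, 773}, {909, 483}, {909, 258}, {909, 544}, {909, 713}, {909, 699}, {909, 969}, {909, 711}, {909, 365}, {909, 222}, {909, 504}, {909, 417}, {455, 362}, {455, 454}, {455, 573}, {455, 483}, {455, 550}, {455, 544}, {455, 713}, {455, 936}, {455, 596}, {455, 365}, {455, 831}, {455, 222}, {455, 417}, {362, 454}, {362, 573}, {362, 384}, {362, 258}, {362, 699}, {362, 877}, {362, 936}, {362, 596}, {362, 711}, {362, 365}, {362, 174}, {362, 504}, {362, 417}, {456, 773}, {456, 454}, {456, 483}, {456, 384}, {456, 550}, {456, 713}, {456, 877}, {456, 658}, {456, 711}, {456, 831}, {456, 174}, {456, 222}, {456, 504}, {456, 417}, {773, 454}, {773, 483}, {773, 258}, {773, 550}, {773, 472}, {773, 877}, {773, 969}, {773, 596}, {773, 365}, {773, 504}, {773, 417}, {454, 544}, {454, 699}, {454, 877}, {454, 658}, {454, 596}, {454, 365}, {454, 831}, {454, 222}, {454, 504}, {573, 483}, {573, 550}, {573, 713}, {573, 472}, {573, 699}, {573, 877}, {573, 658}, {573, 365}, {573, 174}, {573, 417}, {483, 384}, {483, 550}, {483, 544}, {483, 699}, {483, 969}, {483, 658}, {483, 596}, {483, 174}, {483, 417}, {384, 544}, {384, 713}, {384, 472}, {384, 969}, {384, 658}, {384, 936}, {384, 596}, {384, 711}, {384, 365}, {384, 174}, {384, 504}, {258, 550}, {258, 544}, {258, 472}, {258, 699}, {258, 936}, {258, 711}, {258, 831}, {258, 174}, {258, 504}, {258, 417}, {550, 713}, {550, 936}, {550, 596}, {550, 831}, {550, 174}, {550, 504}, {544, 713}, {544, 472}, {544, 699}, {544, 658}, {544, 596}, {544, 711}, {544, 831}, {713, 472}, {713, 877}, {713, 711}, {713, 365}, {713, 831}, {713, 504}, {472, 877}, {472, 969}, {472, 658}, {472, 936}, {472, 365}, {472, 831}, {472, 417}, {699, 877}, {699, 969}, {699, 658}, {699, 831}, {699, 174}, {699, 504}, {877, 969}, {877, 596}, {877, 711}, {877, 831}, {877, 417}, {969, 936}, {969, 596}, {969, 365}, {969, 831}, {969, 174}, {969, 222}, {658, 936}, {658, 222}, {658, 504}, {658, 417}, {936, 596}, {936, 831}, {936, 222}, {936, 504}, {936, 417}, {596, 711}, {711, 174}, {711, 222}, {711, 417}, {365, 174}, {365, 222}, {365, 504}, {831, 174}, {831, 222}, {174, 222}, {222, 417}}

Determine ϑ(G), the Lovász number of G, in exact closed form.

sqrt(29)

N(573) = {935, 687, 455, 362, 483, 550, 713, 472, 699, 877, 658, 365, 174, 417}, |N(573)| = 14.
deg(362) = 14; N(362) = {455, 454, 573, 384, 258, 699, 877, 936, 596, 711, 365, 174, 504, 417}.
deg(472) = 14; N(472) = {687, 773, 573, 384, 258, 544, 713, 877, 969, 658, 936, 365, 831, 417}.
N(456) = {773, 454, 483, 384, 550, 713, 877, 658, 711, 831, 174, 222, 504, 417}, |N(456)| = 14.
G on 29 vertices is 14-regular; SR(29,14,6,7) — a Paley graph.
Distinct eigenvalues (to 6 d.p.): [14.0, 2.192582, -3.192582].
λ_max=14, λ_min=-sqrt(29)/2 - 1/2; ϑ = −29·λ_min/(λ_max−λ_min) = sqrt(29).
= 5.385165… (decimal).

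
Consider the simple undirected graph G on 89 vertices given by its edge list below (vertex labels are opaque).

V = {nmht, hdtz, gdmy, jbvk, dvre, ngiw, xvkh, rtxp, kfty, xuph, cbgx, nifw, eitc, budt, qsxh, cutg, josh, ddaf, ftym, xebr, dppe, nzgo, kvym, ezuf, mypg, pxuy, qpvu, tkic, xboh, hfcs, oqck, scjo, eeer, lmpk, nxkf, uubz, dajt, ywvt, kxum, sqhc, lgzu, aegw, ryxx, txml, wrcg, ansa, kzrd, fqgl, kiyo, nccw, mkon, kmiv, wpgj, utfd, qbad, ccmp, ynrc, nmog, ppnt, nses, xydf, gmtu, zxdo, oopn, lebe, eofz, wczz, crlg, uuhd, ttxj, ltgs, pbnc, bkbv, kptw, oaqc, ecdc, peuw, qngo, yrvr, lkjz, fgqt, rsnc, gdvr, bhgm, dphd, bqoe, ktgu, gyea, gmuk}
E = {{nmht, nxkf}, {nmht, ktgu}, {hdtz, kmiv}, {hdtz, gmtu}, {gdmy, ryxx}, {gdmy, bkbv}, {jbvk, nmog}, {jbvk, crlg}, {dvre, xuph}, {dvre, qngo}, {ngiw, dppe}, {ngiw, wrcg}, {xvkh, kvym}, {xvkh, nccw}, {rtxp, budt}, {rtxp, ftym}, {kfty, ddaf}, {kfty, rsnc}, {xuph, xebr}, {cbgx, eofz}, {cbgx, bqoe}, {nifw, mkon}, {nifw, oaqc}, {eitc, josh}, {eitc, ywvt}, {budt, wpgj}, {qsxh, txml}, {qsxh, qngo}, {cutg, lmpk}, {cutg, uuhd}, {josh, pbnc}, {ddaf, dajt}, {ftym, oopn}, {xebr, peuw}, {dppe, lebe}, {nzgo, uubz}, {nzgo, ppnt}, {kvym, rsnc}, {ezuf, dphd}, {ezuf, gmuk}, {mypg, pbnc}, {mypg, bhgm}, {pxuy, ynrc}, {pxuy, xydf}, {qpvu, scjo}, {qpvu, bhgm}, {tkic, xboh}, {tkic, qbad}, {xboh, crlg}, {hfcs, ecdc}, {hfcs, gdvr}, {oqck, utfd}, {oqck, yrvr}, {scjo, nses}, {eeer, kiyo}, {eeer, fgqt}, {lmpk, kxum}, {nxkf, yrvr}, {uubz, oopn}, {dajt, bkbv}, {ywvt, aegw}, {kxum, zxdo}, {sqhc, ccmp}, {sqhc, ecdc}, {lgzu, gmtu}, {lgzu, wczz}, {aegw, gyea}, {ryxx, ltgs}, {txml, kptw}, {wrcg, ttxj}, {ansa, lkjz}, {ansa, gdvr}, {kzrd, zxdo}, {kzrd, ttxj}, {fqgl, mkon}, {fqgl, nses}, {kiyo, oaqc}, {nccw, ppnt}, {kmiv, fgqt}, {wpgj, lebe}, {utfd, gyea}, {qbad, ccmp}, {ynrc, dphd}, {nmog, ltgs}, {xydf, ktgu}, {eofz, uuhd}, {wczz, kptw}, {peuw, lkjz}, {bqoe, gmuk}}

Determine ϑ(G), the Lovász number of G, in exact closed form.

Vertex nxkf has 2 neighbors: nmht, yrvr.
deg(lmpk) = 2; N(lmpk) = {cutg, kxum}.
Vertex fqgl has 2 neighbors: mkon, nses.
Vertex wpgj has 2 neighbors: budt, lebe.
2-regular, N=89; the odd cycle C_{89}.
Distinct eigenvalues (to 4 d.p.): [2.0, 1.995, 1.9801, 1.9553, 1.9208, 1.8767, 1.8232, 1.7607, 1.6894, 1.6097, 1.522, 1.4266, 1.3242, 1.2152, 1.1001, 0.9796, 0.8541, 0.7244, 0.5911, 0.4549, 0.3164, 0.1763, 0.0353, -0.1058, -0.2465, -0.3859, -0.5233, -0.6582, -0.7898, -0.9174, -1.0405, -1.1584, -1.2705, -1.3763, -1.4752, -1.5668, -1.6506, -1.7261, -1.7931, -1.8511, -1.8999, -1.9393, -1.9689, -1.9888, -1.9988].
Lovász (edge-transitive): ϑ = −89·(-2*cos(pi/89))/((2)−(-2*cos(pi/89))) = 89*cos(pi/89)/(cos(pi/89) + 1).
ϑ(G) ≈ 44.4861.
Sandwich: α(G)=44 ≤ ϑ(G)=89*cos(pi/89)/(cos(pi/89) + 1) ≤ χ(Ḡ)=45 (both strict).

89*cos(pi/89)/(cos(pi/89) + 1)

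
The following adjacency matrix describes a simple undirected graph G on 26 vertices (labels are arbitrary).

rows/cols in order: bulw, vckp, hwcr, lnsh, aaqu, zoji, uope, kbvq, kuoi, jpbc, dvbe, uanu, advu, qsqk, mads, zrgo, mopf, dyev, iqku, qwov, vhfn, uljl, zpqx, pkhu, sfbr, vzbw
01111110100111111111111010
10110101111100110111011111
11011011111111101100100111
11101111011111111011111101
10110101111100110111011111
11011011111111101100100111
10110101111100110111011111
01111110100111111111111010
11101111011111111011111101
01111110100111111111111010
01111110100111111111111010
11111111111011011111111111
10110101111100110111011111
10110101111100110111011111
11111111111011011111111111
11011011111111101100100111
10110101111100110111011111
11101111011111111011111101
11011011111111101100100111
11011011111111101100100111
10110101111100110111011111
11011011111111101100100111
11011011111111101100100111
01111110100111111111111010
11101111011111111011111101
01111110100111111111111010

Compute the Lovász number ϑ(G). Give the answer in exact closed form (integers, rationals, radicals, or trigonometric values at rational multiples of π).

7

Vertex hwcr has 19 neighbors: bulw, vckp, lnsh, aaqu, uope, kbvq, kuoi, jpbc, dvbe, uanu, advu, qsqk, mads, mopf, dyev, vhfn, pkhu, sfbr, vzbw.
N(aaqu) = {bulw, hwcr, lnsh, zoji, kbvq, kuoi, jpbc, dvbe, uanu, mads, zrgo, dyev, iqku, qwov, uljl, zpqx, pkhu, sfbr, vzbw}, |N(aaqu)| = 19.
Vertex lnsh has 22 neighbors: bulw, vckp, hwcr, aaqu, zoji, uope, kbvq, jpbc, dvbe, uanu, advu, qsqk, mads, zrgo, mopf, iqku, qwov, vhfn, uljl, zpqx, pkhu, vzbw.
Vertex kbvq has 20 neighbors: vckp, hwcr, lnsh, aaqu, zoji, uope, kuoi, uanu, advu, qsqk, mads, zrgo, mopf, dyev, iqku, qwov, vhfn, uljl, zpqx, sfbr.
K_{7,7,6,4,2} (perfect); ϑ(G) = α(G) = max{7,7,6,4,2} = 7.
Numerically 7.0000000.
Sandwich: α(G)=7 ≤ ϑ(G)=7 ≤ χ(Ḡ)=7 (collapsed).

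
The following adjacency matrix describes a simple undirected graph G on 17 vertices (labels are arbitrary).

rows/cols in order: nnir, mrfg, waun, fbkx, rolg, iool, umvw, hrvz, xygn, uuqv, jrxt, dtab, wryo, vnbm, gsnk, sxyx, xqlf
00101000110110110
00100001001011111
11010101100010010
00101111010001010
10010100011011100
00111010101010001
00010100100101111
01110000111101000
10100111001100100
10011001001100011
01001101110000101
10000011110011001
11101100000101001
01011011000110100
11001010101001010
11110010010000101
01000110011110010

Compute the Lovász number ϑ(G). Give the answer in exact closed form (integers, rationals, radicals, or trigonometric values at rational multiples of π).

sqrt(17)

Vertex jrxt has 8 neighbors: mrfg, rolg, iool, hrvz, xygn, uuqv, gsnk, xqlf.
Vertex xqlf has 8 neighbors: mrfg, iool, umvw, uuqv, jrxt, dtab, wryo, sxyx.
Vertex vnbm has 8 neighbors: mrfg, fbkx, rolg, umvw, hrvz, dtab, wryo, gsnk.
deg(wryo) = 8; N(wryo) = {nnir, mrfg, waun, rolg, iool, dtab, vnbm, xqlf}.
Every vertex has degree 8 (N=17); SR(17,8,3,4) — a Paley graph.
A has 3 distinct eigenvalues ≈ [8.0, 1.561553, -2.561553].
λ_max=8, λ_min=-sqrt(17)/2 - 1/2; ϑ = −17·λ_min/(λ_max−λ_min) = sqrt(17).
= 4.123106… (decimal).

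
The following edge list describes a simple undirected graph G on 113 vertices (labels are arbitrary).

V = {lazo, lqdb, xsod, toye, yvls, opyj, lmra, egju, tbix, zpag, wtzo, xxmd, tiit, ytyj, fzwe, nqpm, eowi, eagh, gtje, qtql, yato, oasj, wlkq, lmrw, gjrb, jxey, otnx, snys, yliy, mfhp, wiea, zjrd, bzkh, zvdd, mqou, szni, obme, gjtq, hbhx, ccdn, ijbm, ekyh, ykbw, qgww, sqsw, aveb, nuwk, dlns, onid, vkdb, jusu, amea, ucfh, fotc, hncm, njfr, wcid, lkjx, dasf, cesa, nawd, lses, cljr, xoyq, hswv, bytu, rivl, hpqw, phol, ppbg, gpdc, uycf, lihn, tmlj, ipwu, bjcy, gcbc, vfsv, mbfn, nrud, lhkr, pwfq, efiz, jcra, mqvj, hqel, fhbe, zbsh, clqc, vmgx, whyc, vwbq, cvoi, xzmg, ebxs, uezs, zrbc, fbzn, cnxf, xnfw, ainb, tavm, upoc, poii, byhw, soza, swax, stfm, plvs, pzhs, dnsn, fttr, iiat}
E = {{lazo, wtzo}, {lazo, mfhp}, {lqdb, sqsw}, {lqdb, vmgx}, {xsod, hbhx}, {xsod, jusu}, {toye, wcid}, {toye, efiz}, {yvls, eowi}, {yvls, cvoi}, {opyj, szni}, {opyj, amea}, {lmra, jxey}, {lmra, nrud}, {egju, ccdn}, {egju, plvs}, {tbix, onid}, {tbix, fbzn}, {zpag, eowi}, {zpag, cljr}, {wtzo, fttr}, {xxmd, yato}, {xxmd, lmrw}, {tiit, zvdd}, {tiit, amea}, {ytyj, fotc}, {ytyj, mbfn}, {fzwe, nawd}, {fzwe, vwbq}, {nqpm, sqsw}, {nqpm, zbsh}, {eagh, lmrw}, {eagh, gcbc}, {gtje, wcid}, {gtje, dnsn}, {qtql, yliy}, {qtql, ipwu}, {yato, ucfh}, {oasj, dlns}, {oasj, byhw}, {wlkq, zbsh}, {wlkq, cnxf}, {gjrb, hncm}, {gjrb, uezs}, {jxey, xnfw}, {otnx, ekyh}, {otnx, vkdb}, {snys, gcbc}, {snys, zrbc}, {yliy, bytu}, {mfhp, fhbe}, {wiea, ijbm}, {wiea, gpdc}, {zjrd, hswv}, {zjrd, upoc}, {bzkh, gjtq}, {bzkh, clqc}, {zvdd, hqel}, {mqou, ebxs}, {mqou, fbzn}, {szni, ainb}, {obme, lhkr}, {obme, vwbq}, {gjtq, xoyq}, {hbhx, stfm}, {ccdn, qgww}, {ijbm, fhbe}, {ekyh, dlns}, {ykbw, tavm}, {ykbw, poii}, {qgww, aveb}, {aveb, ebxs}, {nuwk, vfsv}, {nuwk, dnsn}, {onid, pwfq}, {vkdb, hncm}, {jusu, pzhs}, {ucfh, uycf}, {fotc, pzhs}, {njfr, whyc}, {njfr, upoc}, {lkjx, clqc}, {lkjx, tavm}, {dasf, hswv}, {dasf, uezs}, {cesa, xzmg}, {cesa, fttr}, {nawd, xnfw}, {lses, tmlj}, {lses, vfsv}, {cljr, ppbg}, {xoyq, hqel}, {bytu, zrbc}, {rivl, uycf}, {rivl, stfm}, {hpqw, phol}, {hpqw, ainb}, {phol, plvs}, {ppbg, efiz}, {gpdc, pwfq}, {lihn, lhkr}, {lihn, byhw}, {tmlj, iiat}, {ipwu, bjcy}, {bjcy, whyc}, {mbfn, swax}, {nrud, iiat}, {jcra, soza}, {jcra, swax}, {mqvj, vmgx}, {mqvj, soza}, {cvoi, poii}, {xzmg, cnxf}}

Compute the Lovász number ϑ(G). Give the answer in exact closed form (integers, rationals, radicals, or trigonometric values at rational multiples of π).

113*cos(pi/113)/(cos(pi/113) + 1)

Vertex mbfn has 2 neighbors: ytyj, swax.
deg(upoc) = 2; N(upoc) = {zjrd, njfr}.
N(xzmg) = {cesa, cnxf}, |N(xzmg)| = 2.
Vertex vwbq has 2 neighbors: fzwe, obme.
deg(v) = 2 for all v (|V|=113); connected 2-regular on 113 ⇒ C_{113}.
A has 57 distinct eigenvalues ≈ [2.0, 1.996909, 1.987646, 1.972239, 1.950736, 1.923203, 1.889726, 1.850408, 1.80537, 1.754752, 1.69871, 1.637418, 1.571064, 1.499854, 1.424009, 1.343762, 1.259361, 1.171068, 1.079155, 0.983906, 0.885616, 0.784589, 0.681137, 0.575579, 0.468242, 0.359458, 0.249563, 0.138897, 0.027801, -0.083381, -0.194305, -0.304628, -0.41401, -0.522112, -0.628601, -0.733146, -0.835425, -0.935122, -1.031929, -1.125546, -1.215684, -1.302064, -1.38442, -1.462497, -1.536053, -1.604861, -1.668709, -1.727399, -1.780749, -1.828596, -1.87079, -1.907202, -1.937718, -1.962246, -1.980708, -1.993048, -1.999227].
Lovász: ϑ = −113(-2*cos(pi/113))/(2+-(-1)*2*cos(pi/113)) = 113*cos(pi/113)/(cos(pi/113) + 1).
ϑ(G) ≈ 56.48908.
Lovász sandwich 56 ≤ 113*cos(pi/113)/(cos(pi/113) + 1) ≤ 57: both strict.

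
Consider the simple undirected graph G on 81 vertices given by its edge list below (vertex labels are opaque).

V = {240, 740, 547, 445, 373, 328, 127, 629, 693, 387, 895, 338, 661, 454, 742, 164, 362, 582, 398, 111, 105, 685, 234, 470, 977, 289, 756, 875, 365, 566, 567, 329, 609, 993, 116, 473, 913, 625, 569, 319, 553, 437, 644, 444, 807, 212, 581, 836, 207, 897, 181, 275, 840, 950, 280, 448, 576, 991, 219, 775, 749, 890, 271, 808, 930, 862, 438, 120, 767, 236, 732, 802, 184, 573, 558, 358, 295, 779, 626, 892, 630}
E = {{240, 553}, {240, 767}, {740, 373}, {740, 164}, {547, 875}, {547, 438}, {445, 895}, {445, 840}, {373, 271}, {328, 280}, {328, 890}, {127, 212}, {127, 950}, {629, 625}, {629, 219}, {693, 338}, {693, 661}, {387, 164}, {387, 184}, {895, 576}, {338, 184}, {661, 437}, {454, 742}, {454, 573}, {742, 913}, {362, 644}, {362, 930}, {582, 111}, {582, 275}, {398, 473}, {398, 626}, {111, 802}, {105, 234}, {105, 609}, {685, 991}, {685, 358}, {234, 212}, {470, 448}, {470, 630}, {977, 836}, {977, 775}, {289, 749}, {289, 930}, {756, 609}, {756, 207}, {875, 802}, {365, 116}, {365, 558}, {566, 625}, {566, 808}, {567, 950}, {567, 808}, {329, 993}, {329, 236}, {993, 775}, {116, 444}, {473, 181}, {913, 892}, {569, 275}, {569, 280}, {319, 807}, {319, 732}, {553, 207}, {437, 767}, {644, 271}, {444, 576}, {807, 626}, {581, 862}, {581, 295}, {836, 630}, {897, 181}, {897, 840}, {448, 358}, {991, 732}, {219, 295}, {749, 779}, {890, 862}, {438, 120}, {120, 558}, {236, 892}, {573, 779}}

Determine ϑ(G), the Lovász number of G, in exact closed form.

N(808) = {566, 567}, |N(808)| = 2.
Vertex 644 has 2 neighbors: 362, 271.
deg(319) = 2; N(319) = {807, 732}.
N(271) = {373, 644}, |N(271)| = 2.
81-vertex 2-regular graph: a single 81-cycle (edge-transitive).
Distinct eigenvalues (to 6 d.p.): [2.0, 1.993986, 1.97598, 1.94609, 1.904496, 1.851448, 1.787265, 1.712334, 1.627104, 1.532089, 1.427859, 1.315043, 1.194317, 1.066409, 0.932087, 0.79216, 0.647468, 0.498882, 0.347296, 0.193622, 0.038783, -0.11629, -0.270663, -0.423408, -0.573606, -0.720355, -0.862772, -1.0, -1.131214, -1.255624, -1.372483, -1.481088, -1.580785, -1.670976, -1.751116, -1.820726, -1.879385, -1.926742, -1.962511, -1.986477, -1.998496].
Lovász (edge-transitive): ϑ = −81·(-2*cos(pi/81))/((2)−(-2*cos(pi/81))) = 81*cos(pi/81)/(cos(pi/81) + 1).
≈ 40.4847653 (to 7 d.p.).
Check 40 ≤ 81*cos(pi/81)/(cos(pi/81) + 1) ≤ 41: both strict.

81*cos(pi/81)/(cos(pi/81) + 1)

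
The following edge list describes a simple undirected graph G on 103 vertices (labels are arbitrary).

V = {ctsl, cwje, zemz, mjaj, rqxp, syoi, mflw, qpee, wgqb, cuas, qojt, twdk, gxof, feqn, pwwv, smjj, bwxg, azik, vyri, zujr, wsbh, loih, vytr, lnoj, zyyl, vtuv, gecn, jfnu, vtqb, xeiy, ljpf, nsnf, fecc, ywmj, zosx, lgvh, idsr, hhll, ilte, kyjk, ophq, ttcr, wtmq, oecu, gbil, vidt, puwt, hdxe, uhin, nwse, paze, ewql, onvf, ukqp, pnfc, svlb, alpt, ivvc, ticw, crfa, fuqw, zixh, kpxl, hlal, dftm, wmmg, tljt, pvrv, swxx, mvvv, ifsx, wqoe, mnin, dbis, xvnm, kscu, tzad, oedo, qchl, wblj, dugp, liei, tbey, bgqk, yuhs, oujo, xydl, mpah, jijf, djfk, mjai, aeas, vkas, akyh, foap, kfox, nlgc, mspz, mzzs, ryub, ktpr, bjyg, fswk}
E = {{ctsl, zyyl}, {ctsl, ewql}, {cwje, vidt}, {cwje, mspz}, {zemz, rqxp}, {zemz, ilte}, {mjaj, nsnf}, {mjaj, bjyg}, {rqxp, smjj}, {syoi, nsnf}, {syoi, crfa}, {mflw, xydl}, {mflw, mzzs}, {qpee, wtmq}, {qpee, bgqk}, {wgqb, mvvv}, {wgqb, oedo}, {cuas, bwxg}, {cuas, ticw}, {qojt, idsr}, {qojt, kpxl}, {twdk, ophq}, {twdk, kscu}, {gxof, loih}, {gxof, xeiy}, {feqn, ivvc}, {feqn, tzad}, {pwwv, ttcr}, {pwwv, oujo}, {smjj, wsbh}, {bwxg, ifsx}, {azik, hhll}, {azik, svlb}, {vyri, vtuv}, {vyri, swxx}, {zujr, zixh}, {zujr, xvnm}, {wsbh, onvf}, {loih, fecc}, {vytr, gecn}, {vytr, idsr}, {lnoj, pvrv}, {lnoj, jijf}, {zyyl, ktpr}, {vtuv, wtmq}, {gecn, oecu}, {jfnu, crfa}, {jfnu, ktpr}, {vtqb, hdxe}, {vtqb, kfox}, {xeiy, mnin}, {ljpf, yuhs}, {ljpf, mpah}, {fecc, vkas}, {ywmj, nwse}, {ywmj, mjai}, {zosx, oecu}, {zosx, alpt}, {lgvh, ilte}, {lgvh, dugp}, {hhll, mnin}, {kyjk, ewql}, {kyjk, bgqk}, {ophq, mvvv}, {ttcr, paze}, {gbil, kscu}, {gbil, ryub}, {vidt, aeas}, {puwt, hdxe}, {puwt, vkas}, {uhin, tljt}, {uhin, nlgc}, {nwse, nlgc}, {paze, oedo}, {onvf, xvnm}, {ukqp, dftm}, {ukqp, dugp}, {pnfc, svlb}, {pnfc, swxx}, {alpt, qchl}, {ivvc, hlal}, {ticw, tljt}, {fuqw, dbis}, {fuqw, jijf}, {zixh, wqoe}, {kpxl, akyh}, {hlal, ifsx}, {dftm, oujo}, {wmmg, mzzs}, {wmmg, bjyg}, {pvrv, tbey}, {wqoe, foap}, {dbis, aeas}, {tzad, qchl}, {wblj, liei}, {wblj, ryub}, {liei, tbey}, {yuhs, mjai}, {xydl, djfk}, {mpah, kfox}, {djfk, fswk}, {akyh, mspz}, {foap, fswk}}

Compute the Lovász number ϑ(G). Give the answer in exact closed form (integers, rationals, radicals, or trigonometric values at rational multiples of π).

deg(oecu) = 2; N(oecu) = {gecn, zosx}.
deg(oedo) = 2; N(oedo) = {wgqb, paze}.
deg(nwse) = 2; N(nwse) = {ywmj, nlgc}.
N(nsnf) = {mjaj, syoi}, |N(nsnf)| = 2.
G on 103 vertices is 2-regular; this is C_{103}, the 103-cycle.
Distinct eigenvalues (to 3 d.p.): [2.0, 1.996, 1.985, 1.967, 1.941, 1.908, 1.868, 1.82, 1.767, 1.706, 1.639, 1.566, 1.488, 1.403, 1.314, 1.22, 1.121, 1.018, 0.911, 0.8, 0.687, 0.571, 0.454, 0.334, 0.213, 0.091, -0.03, -0.152, -0.274, -0.394, -0.513, -0.63, -0.744, -0.856, -0.965, -1.07, -1.171, -1.267, -1.359, -1.446, -1.528, -1.604, -1.673, -1.737, -1.794, -1.845, -1.888, -1.925, -1.955, -1.977, -1.992, -1.999].
With N=103: ϑ(G) = 103·(-(-1)*2*cos(pi/103))/(2−(-2*cos(pi/103))) = 103*cos(pi/103)/(cos(pi/103) + 1).
Numerically 51.488020.
Sandwich: α(G)=51 ≤ ϑ(G)=103*cos(pi/103)/(cos(pi/103) + 1) ≤ χ(Ḡ)=52 (both strict).

103*cos(pi/103)/(cos(pi/103) + 1)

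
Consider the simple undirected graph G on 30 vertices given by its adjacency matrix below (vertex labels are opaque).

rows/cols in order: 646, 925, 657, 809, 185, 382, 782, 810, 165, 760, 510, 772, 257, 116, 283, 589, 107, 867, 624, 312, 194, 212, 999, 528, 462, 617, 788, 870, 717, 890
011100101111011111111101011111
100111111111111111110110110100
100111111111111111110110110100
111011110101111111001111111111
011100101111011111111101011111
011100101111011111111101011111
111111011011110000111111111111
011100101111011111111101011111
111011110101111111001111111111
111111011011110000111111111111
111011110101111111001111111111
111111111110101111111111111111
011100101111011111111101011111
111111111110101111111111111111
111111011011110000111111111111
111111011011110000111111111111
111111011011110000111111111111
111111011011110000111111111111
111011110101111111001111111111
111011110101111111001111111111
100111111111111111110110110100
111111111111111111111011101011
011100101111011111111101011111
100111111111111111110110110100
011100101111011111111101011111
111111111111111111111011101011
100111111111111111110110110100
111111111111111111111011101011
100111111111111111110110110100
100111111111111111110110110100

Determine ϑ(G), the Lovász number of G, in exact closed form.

Vertex 510 has 25 neighbors: 646, 925, 657, 185, 382, 782, 810, 760, 772, 257, 116, 283, 589, 107, 867, 194, 212, 999, 528, 462, 617, 788, 870, 717, 890.
Vertex 165 has 25 neighbors: 646, 925, 657, 185, 382, 782, 810, 760, 772, 257, 116, 283, 589, 107, 867, 194, 212, 999, 528, 462, 617, 788, 870, 717, 890.
Vertex 116 has 28 neighbors: 646, 925, 657, 809, 185, 382, 782, 810, 165, 760, 510, 257, 283, 589, 107, 867, 624, 312, 194, 212, 999, 528, 462, 617, 788, 870, 717, 890.
N(589) = {646, 925, 657, 809, 185, 382, 810, 165, 510, 772, 257, 116, 624, 312, 194, 212, 999, 528, 462, 617, 788, 870, 717, 890}, |N(589)| = 24.
6 parts of sizes [7, 7, 6, 5, 3, 2]; α(G) = 7 = ϑ (perfect).
Numerically 7.0000000.
Sandwich: α(G)=7 ≤ ϑ(G)=7 ≤ χ(Ḡ)=7 (collapsed).

7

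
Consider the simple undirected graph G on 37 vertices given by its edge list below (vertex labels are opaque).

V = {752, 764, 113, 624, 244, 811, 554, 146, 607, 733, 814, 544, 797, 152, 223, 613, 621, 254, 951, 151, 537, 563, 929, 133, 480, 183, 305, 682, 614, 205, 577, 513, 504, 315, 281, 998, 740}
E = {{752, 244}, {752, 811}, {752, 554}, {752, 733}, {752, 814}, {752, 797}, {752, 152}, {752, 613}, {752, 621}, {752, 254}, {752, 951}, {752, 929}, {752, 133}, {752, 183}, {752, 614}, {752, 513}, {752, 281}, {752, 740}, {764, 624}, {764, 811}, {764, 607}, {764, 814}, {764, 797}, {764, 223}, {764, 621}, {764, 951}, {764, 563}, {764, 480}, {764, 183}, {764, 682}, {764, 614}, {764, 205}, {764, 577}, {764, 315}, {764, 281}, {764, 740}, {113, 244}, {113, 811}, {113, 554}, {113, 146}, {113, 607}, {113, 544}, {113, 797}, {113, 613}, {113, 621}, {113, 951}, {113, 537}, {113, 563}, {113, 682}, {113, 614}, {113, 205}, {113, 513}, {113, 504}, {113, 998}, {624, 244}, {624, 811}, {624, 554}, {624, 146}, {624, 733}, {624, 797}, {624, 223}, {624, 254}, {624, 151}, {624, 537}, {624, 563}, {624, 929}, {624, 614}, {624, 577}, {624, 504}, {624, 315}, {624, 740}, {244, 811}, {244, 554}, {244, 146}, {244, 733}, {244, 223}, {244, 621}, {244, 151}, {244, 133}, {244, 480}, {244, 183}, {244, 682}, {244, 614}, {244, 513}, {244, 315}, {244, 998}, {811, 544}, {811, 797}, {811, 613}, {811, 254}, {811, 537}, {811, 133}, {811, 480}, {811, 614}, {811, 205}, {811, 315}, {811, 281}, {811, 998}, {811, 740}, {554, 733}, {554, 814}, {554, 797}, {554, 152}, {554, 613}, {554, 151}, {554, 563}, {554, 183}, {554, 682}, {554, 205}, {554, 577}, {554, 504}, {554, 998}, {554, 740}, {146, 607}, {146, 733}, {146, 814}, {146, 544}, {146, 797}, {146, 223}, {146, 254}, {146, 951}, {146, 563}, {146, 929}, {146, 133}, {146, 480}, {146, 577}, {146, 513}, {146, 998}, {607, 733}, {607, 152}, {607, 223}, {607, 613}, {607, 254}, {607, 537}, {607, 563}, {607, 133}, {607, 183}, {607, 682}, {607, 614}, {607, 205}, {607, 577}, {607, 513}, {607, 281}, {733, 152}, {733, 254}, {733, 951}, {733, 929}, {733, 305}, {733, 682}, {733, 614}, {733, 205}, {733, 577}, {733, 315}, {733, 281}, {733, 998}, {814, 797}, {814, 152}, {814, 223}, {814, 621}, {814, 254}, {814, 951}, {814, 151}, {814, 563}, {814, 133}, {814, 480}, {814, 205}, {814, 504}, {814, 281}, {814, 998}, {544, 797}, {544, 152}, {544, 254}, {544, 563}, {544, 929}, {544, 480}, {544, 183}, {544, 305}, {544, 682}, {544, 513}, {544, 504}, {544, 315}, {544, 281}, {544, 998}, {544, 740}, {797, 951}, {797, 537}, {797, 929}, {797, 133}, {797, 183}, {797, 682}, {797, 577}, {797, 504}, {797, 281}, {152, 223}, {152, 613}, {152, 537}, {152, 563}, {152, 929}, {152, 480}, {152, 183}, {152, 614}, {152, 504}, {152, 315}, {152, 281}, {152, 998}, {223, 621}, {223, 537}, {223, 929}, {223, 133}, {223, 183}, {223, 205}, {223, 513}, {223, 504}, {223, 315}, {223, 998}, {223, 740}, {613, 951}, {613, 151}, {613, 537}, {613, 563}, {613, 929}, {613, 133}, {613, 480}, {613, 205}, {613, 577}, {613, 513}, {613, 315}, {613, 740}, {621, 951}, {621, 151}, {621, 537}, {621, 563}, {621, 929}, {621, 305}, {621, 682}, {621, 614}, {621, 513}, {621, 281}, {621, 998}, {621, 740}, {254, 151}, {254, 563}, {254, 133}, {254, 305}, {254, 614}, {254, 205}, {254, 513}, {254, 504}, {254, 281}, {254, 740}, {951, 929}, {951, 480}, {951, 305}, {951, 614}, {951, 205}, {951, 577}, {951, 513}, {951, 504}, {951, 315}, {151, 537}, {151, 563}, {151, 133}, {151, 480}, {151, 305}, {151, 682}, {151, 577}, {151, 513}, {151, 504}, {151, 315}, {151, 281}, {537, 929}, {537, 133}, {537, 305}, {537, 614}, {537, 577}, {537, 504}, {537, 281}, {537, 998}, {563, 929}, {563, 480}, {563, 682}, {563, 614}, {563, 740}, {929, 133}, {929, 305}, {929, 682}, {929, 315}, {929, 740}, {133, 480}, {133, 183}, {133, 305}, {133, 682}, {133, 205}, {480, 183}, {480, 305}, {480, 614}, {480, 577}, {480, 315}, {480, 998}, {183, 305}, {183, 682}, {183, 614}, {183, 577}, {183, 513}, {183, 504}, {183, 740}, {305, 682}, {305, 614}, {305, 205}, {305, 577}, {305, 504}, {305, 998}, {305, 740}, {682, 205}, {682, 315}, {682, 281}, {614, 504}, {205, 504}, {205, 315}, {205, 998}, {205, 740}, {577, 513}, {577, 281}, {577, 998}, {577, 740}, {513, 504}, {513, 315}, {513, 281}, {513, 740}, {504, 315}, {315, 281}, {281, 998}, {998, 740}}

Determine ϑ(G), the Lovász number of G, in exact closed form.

N(513) = {752, 113, 244, 146, 607, 544, 223, 613, 621, 254, 951, 151, 183, 577, 504, 315, 281, 740}, |N(513)| = 18.
deg(682) = 18; N(682) = {764, 113, 244, 554, 607, 733, 544, 797, 621, 151, 563, 929, 133, 183, 305, 205, 315, 281}.
Vertex 811 has 18 neighbors: 752, 764, 113, 624, 244, 544, 797, 613, 254, 537, 133, 480, 614, 205, 315, 281, 998, 740.
N(254) = {752, 624, 811, 146, 607, 733, 814, 544, 151, 563, 133, 305, 614, 205, 513, 504, 281, 740}, |N(254)| = 18.
deg(v) = 18 for all v (|V|=37); strongly regular (37,18,8,9).
spec(A) ≈ [18.0, 2.5414, -3.5414] (distinct, 4 d.p.).
With N=37: ϑ(G) = 37·(-(-sqrt(37)/2 - 1/2))/(18−(-sqrt(37)/2 - 1/2)) = sqrt(37).
Numerically 6.082762530.

sqrt(37)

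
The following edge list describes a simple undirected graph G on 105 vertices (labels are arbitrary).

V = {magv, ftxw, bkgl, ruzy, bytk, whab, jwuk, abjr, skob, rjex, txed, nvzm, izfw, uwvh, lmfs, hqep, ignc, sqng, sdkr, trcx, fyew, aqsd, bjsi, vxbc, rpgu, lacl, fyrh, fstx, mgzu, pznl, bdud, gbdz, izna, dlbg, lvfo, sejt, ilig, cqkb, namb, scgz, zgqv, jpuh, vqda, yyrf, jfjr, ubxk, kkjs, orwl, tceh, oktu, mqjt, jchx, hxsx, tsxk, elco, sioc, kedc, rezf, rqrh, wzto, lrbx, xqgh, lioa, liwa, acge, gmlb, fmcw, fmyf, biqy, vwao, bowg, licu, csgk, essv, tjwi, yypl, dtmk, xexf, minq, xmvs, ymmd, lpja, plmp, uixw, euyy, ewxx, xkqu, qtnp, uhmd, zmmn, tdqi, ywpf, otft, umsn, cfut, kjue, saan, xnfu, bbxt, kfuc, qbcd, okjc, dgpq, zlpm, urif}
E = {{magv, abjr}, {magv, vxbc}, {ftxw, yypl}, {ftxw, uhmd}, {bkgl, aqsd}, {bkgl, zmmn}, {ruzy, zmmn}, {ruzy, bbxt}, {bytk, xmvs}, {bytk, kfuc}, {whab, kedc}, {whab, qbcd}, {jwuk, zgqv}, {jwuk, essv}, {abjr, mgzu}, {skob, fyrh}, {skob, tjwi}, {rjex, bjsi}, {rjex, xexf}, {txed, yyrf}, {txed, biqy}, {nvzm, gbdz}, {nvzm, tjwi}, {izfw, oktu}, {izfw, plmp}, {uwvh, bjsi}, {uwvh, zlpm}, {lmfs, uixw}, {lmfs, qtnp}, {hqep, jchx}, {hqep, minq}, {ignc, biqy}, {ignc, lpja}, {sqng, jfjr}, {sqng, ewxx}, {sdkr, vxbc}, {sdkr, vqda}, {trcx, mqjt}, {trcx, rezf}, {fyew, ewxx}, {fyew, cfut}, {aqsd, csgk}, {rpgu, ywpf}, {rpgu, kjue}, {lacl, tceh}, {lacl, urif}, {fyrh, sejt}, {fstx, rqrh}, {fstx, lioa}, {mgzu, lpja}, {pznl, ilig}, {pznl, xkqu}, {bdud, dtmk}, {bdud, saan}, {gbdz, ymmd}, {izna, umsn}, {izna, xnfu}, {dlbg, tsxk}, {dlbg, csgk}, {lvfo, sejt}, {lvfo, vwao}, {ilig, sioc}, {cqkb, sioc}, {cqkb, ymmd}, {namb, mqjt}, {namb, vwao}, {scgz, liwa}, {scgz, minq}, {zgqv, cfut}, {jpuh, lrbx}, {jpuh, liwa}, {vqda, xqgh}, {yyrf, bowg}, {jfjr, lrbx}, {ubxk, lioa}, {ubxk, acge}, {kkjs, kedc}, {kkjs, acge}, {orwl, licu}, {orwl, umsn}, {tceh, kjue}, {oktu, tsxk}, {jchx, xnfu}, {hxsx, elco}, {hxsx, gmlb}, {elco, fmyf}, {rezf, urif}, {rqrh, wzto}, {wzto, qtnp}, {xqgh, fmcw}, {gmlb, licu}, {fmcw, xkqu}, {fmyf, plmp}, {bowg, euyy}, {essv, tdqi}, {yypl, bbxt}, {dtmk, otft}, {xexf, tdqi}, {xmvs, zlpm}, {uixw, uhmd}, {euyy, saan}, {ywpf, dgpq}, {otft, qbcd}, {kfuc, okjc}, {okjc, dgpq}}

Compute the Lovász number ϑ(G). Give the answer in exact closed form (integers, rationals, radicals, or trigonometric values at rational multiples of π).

N(lmfs) = {uixw, qtnp}, |N(lmfs)| = 2.
N(okjc) = {kfuc, dgpq}, |N(okjc)| = 2.
deg(umsn) = 2; N(umsn) = {izna, orwl}.
Vertex trcx has 2 neighbors: mqjt, rezf.
2-regular, N=105; a single 105-cycle (edge-transitive).
Distinct eigenvalues (to 6 d.p.): [2.0, 1.99642, 1.985694, 1.967859, 1.94298, 1.911146, 1.87247, 1.827091, 1.775172, 1.716898, 1.652478, 1.582142, 1.506143, 1.424752, 1.338261, 1.24698, 1.151234, 1.051368, 0.947737, 0.840714, 0.730682, 0.618034, 0.503174, 0.386512, 0.268467, 0.14946, 0.029919, -0.08973, -0.209057, -0.327636, -0.445042, -0.560855, -0.67466, -0.78605, -0.894626, -1.0, -1.101794, -1.199644, -1.293199, -1.382125, -1.466104, -1.544834, -1.618034, -1.685442, -1.746816, -1.801938, -1.850609, -1.892655, -1.927926, -1.956295, -1.977662, -1.991949, -1.999105].
−105·(-2*cos(pi/105)) / ((2)−(-2*cos(pi/105))) = 105*cos(pi/105)/(cos(pi/105) + 1) = ϑ(G).
≈ 52.48824872 (to 8 d.p.).
Lovász sandwich 52 ≤ 105*cos(pi/105)/(cos(pi/105) + 1) ≤ 53: both strict.

105*cos(pi/105)/(cos(pi/105) + 1)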